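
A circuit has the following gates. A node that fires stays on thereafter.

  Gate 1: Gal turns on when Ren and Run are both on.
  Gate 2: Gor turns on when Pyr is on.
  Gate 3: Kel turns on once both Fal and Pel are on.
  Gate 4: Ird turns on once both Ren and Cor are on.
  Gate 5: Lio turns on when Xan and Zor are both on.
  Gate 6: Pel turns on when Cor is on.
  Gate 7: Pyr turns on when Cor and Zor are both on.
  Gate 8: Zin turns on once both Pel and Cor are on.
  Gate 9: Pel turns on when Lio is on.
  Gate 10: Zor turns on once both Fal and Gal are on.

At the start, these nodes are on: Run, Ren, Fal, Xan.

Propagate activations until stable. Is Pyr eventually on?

Pyr would need Cor and Zor (Gate 7), but Cor never turns on.

No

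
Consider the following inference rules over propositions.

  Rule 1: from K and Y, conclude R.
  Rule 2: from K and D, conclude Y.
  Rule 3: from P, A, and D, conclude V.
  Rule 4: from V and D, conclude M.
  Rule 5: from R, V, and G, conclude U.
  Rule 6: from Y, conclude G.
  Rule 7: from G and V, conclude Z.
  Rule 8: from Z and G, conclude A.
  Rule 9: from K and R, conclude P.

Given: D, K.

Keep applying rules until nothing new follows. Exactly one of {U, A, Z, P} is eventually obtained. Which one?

P

From K and D, Rule 2 gives Y.
From K and Y, Rule 1 gives R.
From K and R, Rule 9 gives P.
A would need Z and G (Rule 8), but Z is never established. Z would need G and V (Rule 7), but V is never established. U would need R, V, and G (Rule 5), but V is never established.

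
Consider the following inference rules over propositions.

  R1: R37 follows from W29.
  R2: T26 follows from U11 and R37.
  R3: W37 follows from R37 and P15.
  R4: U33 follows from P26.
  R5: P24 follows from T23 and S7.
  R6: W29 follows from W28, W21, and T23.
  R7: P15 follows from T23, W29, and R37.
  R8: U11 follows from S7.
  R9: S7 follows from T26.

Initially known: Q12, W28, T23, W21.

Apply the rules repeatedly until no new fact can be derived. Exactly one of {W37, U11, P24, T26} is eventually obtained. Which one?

W37

W28, W21, and T23 hold, so W29 follows (R6).
W29 holds, so R37 follows (R1).
From T23, W29, and R37, R7 gives P15.
From R37 and P15, R3 gives W37.
U11 would need S7 (R8), but S7 is never established. T26 would need U11 and R37 (R2), but U11 is never established. P24 would need T23 and S7 (R5), but S7 is never established.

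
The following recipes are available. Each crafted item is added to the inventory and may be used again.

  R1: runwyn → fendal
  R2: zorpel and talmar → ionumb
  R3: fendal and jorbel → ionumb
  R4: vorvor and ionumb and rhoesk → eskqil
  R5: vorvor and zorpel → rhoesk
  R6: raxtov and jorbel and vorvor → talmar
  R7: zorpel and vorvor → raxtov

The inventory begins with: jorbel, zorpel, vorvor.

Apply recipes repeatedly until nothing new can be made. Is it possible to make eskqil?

Yes

Using R7, zorpel and vorvor make raxtov.
Using R5, vorvor and zorpel make rhoesk.
Using R6, raxtov, jorbel, and vorvor make talmar.
Using R2, zorpel and talmar make ionumb.
vorvor and ionumb and rhoesk → eskqil (R4).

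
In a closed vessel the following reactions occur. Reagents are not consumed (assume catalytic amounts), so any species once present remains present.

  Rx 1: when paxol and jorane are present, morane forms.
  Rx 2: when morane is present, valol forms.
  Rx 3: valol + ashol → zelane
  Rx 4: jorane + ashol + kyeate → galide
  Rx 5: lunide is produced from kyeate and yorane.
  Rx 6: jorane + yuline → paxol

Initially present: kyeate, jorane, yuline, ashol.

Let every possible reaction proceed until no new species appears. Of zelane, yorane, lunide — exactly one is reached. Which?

jorane and yuline present → paxol forms (Rx 6).
paxol and jorane present → morane forms (Rx 1).
morane present → valol forms (Rx 2).
valol and ashol present → zelane forms (Rx 3).
No rule produces yorane, and it is not given. lunide would need kyeate and yorane (Rx 5), but yorane never forms.

zelane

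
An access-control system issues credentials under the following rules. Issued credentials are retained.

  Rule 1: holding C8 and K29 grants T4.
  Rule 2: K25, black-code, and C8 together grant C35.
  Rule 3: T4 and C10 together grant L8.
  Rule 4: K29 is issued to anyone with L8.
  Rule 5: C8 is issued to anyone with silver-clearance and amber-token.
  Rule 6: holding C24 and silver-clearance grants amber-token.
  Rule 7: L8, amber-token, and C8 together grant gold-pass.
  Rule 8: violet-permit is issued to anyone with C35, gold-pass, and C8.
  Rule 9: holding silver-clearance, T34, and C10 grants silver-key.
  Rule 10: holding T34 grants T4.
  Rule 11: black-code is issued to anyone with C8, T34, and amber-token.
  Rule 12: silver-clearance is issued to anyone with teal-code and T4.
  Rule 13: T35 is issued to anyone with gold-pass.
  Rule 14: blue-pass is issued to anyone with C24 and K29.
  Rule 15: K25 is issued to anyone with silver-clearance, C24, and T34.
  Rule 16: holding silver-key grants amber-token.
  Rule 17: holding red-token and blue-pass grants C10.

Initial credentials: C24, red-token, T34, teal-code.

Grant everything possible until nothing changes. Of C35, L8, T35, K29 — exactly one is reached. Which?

Holding T34 grants T4 (Rule 10).
Holding teal-code and T4 grants silver-clearance (Rule 12).
Holding silver-clearance, C24, and T34 grants K25 (Rule 15).
Holding C24 and silver-clearance grants amber-token (Rule 6).
Holding silver-clearance and amber-token grants C8 (Rule 5).
Holding C8, T34, and amber-token grants black-code (Rule 11).
Holding K25, black-code, and C8 grants C35 (Rule 2).
L8 would need T4 and C10 (Rule 3), but C10 is never granted. T35 would need gold-pass (Rule 13), but gold-pass is never granted. K29 would need L8 (Rule 4), but L8 is never granted.

C35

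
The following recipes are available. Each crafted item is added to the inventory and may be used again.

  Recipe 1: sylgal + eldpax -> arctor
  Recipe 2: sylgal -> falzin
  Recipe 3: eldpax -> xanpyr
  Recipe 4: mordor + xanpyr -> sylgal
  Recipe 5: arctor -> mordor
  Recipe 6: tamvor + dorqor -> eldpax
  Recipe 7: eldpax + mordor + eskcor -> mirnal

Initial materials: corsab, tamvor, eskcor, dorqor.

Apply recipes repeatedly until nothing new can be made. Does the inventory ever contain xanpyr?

Yes

tamvor + dorqor -> eldpax (Recipe 6).
Using Recipe 3, eldpax makes xanpyr.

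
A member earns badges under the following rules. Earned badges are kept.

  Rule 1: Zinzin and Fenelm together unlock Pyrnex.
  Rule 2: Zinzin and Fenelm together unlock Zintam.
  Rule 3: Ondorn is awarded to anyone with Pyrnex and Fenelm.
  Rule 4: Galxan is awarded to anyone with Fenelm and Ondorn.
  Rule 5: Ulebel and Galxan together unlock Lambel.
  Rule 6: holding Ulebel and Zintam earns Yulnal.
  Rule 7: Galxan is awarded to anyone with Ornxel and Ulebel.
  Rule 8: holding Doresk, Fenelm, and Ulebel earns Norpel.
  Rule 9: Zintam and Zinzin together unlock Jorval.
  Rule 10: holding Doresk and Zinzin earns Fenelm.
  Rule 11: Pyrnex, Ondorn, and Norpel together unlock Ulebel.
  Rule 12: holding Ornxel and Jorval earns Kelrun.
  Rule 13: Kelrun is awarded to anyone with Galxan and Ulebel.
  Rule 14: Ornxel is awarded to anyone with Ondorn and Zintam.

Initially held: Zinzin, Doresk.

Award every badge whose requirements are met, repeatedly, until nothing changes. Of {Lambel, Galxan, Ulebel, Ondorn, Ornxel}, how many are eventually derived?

With Doresk and Zinzin, Fenelm is earned (Rule 10).
With Zinzin and Fenelm, Zintam is earned (Rule 2).
With Zinzin and Fenelm, Pyrnex is earned (Rule 1).
With Pyrnex and Fenelm, Ondorn is earned (Rule 3).
With Ondorn and Zintam, Ornxel is earned (Rule 14).
With Fenelm and Ondorn, Galxan is earned (Rule 4).
Lambel would need Ulebel and Galxan (Rule 5), but Ulebel is never earned.
Galxan: reached.
Ulebel would need Pyrnex, Ondorn, and Norpel (Rule 11), but Norpel is never earned.
Ondorn: reached.
Ornxel: reached.
Reached: Galxan, Ondorn, and Ornxel — 3 of the 5.

3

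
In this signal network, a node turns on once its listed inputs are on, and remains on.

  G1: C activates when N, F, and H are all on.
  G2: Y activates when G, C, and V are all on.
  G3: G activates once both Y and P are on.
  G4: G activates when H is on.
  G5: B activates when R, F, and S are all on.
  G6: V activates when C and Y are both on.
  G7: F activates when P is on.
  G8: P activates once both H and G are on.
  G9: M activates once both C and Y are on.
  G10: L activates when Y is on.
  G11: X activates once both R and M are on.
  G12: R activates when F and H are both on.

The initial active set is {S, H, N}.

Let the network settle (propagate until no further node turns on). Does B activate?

G4: H on → G on.
H and G are on, so P activates (G8).
P is on, so F activates (G7).
G12: F and H on → R on.
G5: R, F, and S on → B on.

Yes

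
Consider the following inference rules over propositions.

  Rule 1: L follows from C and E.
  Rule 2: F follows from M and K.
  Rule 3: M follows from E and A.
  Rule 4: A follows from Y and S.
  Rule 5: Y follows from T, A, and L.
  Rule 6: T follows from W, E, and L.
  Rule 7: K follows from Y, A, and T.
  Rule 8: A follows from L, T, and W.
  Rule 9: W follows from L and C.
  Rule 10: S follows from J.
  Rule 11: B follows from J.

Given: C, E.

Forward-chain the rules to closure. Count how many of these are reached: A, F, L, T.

4

C and E hold, so L follows (Rule 1).
L and C hold, so W follows (Rule 9).
From W, E, and L, Rule 6 gives T.
From L, T, and W, Rule 8 gives A.
T, A, and L hold, so Y follows (Rule 5).
From E and A, Rule 3 gives M.
Y, A, and T hold, so K follows (Rule 7).
M and K hold, so F follows (Rule 2).
A: reached.
F: reached.
L: reached.
T: reached.
All 4 are reached.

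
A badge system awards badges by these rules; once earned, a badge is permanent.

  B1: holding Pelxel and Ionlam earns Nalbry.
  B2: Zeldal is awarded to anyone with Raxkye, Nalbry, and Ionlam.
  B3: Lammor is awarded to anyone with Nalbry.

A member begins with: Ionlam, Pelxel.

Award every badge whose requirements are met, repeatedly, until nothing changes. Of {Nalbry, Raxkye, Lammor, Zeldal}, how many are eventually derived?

With Pelxel and Ionlam, Nalbry is earned (B1).
With Nalbry, Lammor is earned (B3).
Nalbry: reached.
No rule produces Raxkye, and it is not given.
Lammor: reached.
Zeldal would need Raxkye, Nalbry, and Ionlam (B2), but Raxkye is never earned.
Reached: Nalbry and Lammor — 2 of the 4.

2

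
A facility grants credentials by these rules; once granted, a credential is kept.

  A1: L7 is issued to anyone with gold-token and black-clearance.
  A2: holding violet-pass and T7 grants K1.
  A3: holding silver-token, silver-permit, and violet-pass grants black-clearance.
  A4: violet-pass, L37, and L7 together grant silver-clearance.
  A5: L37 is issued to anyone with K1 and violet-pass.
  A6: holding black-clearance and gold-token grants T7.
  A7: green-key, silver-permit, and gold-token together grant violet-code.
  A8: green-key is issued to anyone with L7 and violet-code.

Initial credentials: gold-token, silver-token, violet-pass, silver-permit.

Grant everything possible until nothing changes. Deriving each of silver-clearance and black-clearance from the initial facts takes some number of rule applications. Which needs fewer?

black-clearance: Holding silver-token, silver-permit, and violet-pass grants black-clearance (A3). [1 rule application]
silver-clearance: Holding silver-token, silver-permit, and violet-pass grants black-clearance (A3). Holding gold-token and black-clearance grants L7 (A1). Holding black-clearance and gold-token grants T7 (A6). Holding violet-pass and T7 grants K1 (A2). Holding K1 and violet-pass grants L37 (A5). Holding violet-pass, L37, and L7 grants silver-clearance (A4). [6 rule applications]
black-clearance needs fewer.

black-clearance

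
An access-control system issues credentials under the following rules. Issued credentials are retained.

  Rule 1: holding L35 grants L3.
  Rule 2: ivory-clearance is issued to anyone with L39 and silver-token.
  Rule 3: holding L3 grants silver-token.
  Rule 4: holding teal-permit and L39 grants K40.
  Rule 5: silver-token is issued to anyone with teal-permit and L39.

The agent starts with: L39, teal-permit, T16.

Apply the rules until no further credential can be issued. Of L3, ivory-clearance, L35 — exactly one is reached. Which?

ivory-clearance

Holding teal-permit and L39 grants silver-token (Rule 5).
Holding L39 and silver-token grants ivory-clearance (Rule 2).
No rule produces L35, and it is not given. L3 would need L35 (Rule 1), but L35 is never granted.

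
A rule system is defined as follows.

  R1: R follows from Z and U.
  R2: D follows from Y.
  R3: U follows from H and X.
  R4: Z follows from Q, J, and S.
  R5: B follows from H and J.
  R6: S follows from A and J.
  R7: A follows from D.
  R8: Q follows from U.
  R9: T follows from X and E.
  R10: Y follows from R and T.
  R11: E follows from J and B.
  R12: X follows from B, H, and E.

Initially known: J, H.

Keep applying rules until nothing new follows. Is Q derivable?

Yes

H and J hold, so B follows (R5).
From J and B, R11 gives E.
From B, H, and E, R12 gives X.
From H and X, R3 gives U.
From U, R8 gives Q.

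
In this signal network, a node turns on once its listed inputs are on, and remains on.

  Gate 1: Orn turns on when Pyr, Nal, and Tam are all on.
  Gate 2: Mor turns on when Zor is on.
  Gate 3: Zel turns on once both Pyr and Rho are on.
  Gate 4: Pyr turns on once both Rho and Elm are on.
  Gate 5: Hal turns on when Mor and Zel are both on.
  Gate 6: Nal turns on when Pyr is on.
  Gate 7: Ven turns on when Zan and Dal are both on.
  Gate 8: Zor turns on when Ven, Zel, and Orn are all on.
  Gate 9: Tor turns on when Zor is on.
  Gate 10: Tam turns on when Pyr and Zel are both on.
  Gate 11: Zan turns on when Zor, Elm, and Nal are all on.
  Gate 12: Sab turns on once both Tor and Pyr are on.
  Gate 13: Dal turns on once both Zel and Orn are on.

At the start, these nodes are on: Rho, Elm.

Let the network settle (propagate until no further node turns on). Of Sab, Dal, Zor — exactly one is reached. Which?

Dal

Rho and Elm are on, so Pyr turns on (Gate 4).
Pyr and Rho are on, so Zel turns on (Gate 3).
Pyr is on, so Nal turns on (Gate 6).
Pyr and Zel are on, so Tam turns on (Gate 10).
Pyr, Nal, and Tam are on, so Orn turns on (Gate 1).
Zel and Orn are on, so Dal turns on (Gate 13).
Zor would need Ven, Zel, and Orn (Gate 8), but Ven never turns on. Sab would need Tor and Pyr (Gate 12), but Tor never turns on.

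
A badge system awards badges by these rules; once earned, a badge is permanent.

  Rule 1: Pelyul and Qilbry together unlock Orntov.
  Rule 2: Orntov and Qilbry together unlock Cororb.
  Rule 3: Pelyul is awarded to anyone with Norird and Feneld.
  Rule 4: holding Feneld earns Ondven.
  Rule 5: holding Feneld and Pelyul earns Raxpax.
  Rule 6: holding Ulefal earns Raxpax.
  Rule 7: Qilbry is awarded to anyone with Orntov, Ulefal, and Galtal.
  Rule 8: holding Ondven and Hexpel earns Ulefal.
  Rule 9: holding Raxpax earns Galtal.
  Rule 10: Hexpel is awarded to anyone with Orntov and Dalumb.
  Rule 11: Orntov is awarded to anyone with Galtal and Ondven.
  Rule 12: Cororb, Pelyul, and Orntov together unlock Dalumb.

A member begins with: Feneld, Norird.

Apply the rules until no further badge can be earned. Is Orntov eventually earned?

Yes

With Norird and Feneld, Pelyul is earned (Rule 3).
With Feneld, Ondven is earned (Rule 4).
With Feneld and Pelyul, Raxpax is earned (Rule 5).
With Raxpax, Galtal is earned (Rule 9).
With Galtal and Ondven, Orntov is earned (Rule 11).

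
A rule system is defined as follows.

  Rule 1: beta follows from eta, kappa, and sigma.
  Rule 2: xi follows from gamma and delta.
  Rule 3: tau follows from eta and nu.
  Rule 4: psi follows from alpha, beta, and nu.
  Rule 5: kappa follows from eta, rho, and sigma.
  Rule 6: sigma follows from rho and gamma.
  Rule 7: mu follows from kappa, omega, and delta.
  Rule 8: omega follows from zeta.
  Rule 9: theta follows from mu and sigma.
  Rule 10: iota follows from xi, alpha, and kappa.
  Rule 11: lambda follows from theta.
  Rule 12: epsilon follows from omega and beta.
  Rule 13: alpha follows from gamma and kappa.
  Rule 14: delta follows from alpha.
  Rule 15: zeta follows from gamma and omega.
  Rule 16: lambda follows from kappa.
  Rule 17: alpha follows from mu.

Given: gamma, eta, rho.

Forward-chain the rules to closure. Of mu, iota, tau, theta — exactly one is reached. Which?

iota

From rho and gamma, Rule 6 gives sigma.
From eta, rho, and sigma, Rule 5 gives kappa.
gamma and kappa hold, so alpha follows (Rule 13).
From alpha, Rule 14 gives delta.
From gamma and delta, Rule 2 gives xi.
From xi, alpha, and kappa, Rule 10 gives iota.
theta would need mu and sigma (Rule 9), but mu is never established. mu would need kappa, omega, and delta (Rule 7), but omega is never established. tau would need eta and nu (Rule 3), but nu is never established.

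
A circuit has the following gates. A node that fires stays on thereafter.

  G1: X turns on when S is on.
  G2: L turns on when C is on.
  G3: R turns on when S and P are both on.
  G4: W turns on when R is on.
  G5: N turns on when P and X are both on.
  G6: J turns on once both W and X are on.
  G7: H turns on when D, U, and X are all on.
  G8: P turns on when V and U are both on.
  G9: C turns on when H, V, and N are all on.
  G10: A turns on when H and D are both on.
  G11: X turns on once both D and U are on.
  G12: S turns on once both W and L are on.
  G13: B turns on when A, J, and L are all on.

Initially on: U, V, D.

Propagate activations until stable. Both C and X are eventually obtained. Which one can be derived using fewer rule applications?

X

X: D and U are on, so X turns on (G11). [1 rule application]
C: V and U are on, so P turns on (G8). G11: D and U on → X on. P and X are on, so N turns on (G5). G7: D, U, and X on → H on. H, V, and N are on, so C turns on (G9). [5 rule applications]
X needs fewer.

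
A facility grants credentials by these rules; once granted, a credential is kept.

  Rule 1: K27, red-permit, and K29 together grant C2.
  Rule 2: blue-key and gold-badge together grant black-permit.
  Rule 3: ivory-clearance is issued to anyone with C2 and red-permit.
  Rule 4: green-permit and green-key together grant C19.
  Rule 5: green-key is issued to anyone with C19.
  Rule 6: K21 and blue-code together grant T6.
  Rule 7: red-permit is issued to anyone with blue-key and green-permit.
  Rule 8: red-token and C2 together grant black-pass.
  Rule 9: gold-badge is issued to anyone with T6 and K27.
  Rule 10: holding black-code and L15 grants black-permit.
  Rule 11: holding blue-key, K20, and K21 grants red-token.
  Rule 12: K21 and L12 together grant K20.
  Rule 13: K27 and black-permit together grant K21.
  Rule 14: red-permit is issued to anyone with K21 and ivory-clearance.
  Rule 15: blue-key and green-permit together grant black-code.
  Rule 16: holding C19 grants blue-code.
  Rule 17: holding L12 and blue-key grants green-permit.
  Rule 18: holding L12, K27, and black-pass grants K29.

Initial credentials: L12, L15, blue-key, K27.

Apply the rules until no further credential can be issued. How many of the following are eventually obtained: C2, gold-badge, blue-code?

0

C2 would need K27, red-permit, and K29 (Rule 1), but K29 is never granted.
gold-badge would need T6 and K27 (Rule 9), but T6 is never granted.
blue-code would need C19 (Rule 16), but C19 is never granted.
None of the 3 are reached.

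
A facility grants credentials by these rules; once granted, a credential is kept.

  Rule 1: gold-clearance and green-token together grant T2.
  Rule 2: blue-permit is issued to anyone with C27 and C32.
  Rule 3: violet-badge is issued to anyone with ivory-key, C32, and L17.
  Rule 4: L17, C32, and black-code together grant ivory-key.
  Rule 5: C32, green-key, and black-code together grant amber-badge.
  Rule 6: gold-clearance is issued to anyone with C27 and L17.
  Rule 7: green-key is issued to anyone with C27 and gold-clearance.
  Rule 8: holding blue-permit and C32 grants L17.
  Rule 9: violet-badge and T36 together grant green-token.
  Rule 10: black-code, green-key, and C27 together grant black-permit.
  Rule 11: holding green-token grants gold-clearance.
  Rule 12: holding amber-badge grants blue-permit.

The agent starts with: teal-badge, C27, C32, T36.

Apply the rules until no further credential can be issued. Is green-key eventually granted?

Holding C27 and C32 grants blue-permit (Rule 2).
Holding blue-permit and C32 grants L17 (Rule 8).
Holding C27 and L17 grants gold-clearance (Rule 6).
Holding C27 and gold-clearance grants green-key (Rule 7).

Yes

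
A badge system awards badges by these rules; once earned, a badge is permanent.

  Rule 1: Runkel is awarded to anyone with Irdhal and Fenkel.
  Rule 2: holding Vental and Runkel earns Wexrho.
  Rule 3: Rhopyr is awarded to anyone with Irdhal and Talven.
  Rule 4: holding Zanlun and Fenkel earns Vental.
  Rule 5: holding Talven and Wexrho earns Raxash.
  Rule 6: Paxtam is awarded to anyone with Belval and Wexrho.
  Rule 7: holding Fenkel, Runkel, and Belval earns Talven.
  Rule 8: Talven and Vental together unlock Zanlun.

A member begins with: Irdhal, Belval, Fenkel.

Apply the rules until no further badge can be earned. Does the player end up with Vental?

Vental would need Zanlun and Fenkel (Rule 4), but Zanlun is never earned.

No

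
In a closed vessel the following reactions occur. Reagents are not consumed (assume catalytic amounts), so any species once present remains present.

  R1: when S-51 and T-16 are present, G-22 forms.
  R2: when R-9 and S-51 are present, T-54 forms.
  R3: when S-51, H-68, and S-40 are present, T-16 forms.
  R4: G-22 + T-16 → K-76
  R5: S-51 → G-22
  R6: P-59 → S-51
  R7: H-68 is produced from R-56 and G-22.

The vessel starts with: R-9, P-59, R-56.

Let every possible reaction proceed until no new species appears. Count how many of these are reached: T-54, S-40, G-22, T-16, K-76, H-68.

3

P-59 present → S-51 forms (R6).
R-9 and S-51 present → T-54 forms (R2).
S-51 present → G-22 forms (R5).
R-56 and G-22 present → H-68 forms (R7).
T-54: reached.
No rule produces S-40, and it is not given.
G-22: reached.
T-16 would need S-51, H-68, and S-40 (R3), but S-40 never forms.
K-76 would need G-22 and T-16 (R4), but T-16 never forms.
H-68: reached.
Reached: T-54, G-22, and H-68 — 3 of the 6.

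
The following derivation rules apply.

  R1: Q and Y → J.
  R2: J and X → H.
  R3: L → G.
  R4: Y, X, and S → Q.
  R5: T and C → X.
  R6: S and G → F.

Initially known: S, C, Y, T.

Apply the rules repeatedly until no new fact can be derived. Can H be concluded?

Yes

T and C hold, so X follows (R5).
Y, X, and S hold, so Q follows (R4).
From Q and Y, R1 gives J.
From J and X, R2 gives H.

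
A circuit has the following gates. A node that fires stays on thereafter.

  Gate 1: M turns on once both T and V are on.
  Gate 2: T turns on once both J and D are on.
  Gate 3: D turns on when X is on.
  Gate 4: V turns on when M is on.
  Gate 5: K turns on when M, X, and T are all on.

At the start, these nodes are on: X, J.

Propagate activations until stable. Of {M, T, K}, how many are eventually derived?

1

Gate 3: X on → D on.
Gate 2: J and D on → T on.
M would need T and V (Gate 1), but V never turns on.
T: reached.
K would need M, X, and T (Gate 5), but M never turns on.
Reached: T — 1 of the 3.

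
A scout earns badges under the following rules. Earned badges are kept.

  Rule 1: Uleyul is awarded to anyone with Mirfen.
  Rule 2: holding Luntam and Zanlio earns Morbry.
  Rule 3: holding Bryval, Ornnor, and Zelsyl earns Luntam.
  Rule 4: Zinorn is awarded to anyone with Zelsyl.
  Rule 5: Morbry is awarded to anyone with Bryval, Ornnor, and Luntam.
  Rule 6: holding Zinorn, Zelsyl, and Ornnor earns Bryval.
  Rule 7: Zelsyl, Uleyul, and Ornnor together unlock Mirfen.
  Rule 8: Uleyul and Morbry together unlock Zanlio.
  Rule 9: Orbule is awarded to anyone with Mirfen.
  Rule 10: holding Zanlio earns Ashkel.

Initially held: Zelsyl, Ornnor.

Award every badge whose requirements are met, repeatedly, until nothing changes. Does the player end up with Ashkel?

Ashkel would need Zanlio (Rule 10), but Zanlio is never earned.

No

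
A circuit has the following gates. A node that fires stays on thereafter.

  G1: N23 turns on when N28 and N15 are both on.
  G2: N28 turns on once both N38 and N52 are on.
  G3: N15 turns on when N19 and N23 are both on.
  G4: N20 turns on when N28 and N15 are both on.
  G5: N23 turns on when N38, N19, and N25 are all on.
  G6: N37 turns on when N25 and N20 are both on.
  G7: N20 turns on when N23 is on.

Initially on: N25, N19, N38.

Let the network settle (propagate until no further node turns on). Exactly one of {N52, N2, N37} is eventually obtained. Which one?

N37

N38, N19, and N25 are on, so N23 turns on (G5).
N23 is on, so N20 turns on (G7).
N25 and N20 are on, so N37 turns on (G6).
No rule produces N52, and it is not given. No rule produces N2, and it is not given.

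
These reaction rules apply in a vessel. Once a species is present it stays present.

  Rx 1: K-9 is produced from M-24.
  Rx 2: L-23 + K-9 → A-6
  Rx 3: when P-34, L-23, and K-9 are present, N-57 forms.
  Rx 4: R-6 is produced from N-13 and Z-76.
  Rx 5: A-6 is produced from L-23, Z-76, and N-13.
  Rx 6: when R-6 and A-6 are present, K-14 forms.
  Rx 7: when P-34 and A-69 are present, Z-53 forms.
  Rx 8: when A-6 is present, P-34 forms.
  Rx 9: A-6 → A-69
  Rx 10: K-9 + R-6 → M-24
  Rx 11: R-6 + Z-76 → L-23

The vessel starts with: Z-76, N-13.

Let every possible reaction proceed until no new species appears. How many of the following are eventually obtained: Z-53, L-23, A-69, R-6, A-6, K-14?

6

N-13 and Z-76 present → R-6 forms (Rx 4).
R-6 and Z-76 present → L-23 forms (Rx 11).
L-23, Z-76, and N-13 present → A-6 forms (Rx 5).
R-6 and A-6 present → K-14 forms (Rx 6).
A-6 present → P-34 forms (Rx 8).
A-6 present → A-69 forms (Rx 9).
P-34 and A-69 present → Z-53 forms (Rx 7).
Z-53: reached.
L-23: reached.
A-69: reached.
R-6: reached.
A-6: reached.
K-14: reached.
All 6 are reached.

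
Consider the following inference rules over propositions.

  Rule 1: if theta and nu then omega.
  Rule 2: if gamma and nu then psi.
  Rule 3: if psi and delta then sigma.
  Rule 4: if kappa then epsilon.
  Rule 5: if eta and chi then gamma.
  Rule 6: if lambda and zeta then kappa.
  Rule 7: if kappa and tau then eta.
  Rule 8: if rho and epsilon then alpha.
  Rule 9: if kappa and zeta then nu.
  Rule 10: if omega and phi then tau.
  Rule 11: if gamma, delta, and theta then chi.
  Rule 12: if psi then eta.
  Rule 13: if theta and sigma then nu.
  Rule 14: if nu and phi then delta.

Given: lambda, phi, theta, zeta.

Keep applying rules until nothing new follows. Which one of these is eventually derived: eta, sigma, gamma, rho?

eta

lambda and zeta hold, so kappa follows (Rule 6).
kappa and zeta hold, so nu follows (Rule 9).
theta and nu hold, so omega follows (Rule 1).
omega and phi hold, so tau follows (Rule 10).
From kappa and tau, Rule 7 gives eta.
No rule produces rho, and it is not given. gamma would need eta and chi (Rule 5), but chi is never established. sigma would need psi and delta (Rule 3), but psi is never established.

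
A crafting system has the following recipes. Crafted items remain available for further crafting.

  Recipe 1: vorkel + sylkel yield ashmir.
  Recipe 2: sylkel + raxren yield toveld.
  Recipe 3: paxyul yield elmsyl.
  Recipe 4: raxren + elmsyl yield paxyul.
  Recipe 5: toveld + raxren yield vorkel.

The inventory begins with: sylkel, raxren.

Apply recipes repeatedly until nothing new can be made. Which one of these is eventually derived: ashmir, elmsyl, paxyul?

sylkel + raxren → toveld (Recipe 2).
Using Recipe 5, toveld and raxren make vorkel.
vorkel + sylkel → ashmir (Recipe 1).
paxyul would need raxren and elmsyl (Recipe 4), but elmsyl is never obtained. elmsyl would need paxyul (Recipe 3), but paxyul is never obtained.

ashmir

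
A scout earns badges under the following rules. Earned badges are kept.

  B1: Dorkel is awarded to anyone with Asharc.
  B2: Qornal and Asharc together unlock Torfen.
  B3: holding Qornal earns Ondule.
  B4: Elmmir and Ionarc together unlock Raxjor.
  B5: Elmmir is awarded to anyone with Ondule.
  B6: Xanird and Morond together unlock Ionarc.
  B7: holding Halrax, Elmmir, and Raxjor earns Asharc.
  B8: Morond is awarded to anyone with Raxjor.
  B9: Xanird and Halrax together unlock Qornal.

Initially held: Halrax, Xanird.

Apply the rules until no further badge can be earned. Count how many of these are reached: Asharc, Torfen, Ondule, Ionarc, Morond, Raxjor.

With Xanird and Halrax, Qornal is earned (B9).
With Qornal, Ondule is earned (B3).
Asharc would need Halrax, Elmmir, and Raxjor (B7), but Raxjor is never earned.
Torfen would need Qornal and Asharc (B2), but Asharc is never earned.
Ondule: reached.
Ionarc would need Xanird and Morond (B6), but Morond is never earned.
Morond would need Raxjor (B8), but Raxjor is never earned.
Raxjor would need Elmmir and Ionarc (B4), but Ionarc is never earned.
Reached: Ondule — 1 of the 6.

1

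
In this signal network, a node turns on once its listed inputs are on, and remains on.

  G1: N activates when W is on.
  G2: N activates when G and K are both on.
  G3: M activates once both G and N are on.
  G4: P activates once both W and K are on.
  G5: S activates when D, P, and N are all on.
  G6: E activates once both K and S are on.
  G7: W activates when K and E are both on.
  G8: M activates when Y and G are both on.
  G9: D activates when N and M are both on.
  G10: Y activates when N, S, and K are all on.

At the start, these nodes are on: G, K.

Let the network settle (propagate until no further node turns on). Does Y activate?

Y would need N, S, and K (G10), but S never turns on.

No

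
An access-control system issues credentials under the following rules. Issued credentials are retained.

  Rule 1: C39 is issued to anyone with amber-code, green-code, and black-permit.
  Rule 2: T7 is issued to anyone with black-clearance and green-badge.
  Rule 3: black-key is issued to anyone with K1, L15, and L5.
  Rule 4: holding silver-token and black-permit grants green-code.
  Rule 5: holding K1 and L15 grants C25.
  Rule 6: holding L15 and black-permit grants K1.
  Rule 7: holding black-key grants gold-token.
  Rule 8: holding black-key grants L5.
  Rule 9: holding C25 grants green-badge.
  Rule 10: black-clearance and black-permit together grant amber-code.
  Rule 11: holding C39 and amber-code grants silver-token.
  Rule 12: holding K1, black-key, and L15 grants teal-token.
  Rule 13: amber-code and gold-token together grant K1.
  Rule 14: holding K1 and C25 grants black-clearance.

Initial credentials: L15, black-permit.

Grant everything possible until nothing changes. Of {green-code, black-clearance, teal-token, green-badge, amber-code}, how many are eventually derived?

3

Holding L15 and black-permit grants K1 (Rule 6).
Holding K1 and L15 grants C25 (Rule 5).
Holding K1 and C25 grants black-clearance (Rule 14).
Holding C25 grants green-badge (Rule 9).
Holding black-clearance and black-permit grants amber-code (Rule 10).
green-code would need silver-token and black-permit (Rule 4), but silver-token is never granted.
black-clearance: reached.
teal-token would need K1, black-key, and L15 (Rule 12), but black-key is never granted.
green-badge: reached.
amber-code: reached.
Reached: black-clearance, green-badge, and amber-code — 3 of the 5.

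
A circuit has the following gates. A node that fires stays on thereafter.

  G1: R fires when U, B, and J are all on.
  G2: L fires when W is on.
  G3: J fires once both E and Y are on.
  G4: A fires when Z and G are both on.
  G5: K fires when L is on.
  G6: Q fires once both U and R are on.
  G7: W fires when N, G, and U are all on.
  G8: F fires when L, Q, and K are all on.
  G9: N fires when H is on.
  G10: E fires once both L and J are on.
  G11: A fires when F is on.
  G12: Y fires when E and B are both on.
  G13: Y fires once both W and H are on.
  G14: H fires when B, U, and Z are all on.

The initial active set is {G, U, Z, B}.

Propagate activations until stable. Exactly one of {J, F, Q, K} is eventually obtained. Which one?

K

G14: B, U, and Z on → H on.
G9: H on → N on.
G7: N, G, and U on → W on.
G2: W on → L on.
G5: L on → K on.
J would need E and Y (G3), but E never turns on. F would need L, Q, and K (G8), but Q never turns on. Q would need U and R (G6), but R never turns on.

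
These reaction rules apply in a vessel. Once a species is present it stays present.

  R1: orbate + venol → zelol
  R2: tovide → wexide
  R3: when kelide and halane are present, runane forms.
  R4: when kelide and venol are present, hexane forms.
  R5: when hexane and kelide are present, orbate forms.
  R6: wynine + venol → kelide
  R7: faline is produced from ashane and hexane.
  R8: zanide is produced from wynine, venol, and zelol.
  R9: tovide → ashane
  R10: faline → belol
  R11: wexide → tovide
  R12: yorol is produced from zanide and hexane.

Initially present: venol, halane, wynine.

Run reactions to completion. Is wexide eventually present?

No

wexide would need tovide (R2), but tovide never forms.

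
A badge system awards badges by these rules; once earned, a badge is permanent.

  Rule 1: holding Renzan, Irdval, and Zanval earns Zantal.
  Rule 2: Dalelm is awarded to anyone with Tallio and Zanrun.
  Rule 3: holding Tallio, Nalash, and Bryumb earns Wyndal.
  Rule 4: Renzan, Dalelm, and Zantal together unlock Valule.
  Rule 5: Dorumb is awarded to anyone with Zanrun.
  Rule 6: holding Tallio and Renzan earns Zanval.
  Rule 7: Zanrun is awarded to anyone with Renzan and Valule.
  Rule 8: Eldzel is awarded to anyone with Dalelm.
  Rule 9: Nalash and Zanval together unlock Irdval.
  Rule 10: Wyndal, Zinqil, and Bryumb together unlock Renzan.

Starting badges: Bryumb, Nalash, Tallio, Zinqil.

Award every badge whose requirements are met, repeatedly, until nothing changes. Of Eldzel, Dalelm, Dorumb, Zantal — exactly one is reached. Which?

With Tallio, Nalash, and Bryumb, Wyndal is earned (Rule 3).
With Wyndal, Zinqil, and Bryumb, Renzan is earned (Rule 10).
With Tallio and Renzan, Zanval is earned (Rule 6).
With Nalash and Zanval, Irdval is earned (Rule 9).
With Renzan, Irdval, and Zanval, Zantal is earned (Rule 1).
Dorumb would need Zanrun (Rule 5), but Zanrun is never earned. Dalelm would need Tallio and Zanrun (Rule 2), but Zanrun is never earned. Eldzel would need Dalelm (Rule 8), but Dalelm is never earned.

Zantal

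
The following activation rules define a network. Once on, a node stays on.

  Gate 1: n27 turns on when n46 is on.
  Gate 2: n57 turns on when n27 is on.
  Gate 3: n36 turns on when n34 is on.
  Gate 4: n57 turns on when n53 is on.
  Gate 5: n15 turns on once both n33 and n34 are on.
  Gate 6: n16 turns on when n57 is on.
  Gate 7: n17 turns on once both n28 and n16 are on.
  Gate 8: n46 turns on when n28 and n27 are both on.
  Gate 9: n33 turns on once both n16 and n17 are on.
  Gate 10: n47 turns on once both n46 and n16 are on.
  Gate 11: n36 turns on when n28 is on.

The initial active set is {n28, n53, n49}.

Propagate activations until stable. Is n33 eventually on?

n53 is on, so n57 turns on (Gate 4).
Gate 6: n57 on → n16 on.
n28 and n16 are on, so n17 turns on (Gate 7).
Gate 9: n16 and n17 on → n33 on.

Yes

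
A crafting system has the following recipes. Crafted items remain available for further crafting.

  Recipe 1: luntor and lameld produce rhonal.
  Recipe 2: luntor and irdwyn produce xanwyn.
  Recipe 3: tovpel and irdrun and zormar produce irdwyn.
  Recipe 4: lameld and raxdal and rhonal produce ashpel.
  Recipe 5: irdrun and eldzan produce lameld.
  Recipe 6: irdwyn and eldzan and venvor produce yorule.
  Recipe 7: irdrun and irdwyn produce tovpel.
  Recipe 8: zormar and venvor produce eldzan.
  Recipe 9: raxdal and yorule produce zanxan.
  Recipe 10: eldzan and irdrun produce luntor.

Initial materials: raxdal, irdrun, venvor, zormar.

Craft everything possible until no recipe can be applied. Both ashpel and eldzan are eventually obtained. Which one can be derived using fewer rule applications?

eldzan: Using Recipe 8, zormar and venvor make eldzan. [1 rule application]
ashpel: zormar and venvor → eldzan (Recipe 8). Using Recipe 5, irdrun and eldzan make lameld. eldzan and irdrun → luntor (Recipe 10). luntor and lameld → rhonal (Recipe 1). Using Recipe 4, lameld, raxdal, and rhonal make ashpel. [5 rule applications]
eldzan needs fewer.

eldzan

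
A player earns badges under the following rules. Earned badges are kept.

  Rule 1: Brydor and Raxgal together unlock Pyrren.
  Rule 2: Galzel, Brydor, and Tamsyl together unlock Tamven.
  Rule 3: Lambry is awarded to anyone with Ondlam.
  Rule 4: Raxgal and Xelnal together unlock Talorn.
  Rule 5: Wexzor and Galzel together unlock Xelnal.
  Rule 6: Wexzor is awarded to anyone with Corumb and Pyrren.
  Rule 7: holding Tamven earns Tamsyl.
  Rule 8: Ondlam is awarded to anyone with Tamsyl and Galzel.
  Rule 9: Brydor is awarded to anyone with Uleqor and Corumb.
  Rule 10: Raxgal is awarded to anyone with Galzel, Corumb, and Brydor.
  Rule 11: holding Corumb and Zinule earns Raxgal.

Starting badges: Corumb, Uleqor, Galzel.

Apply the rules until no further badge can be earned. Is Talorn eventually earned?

With Uleqor and Corumb, Brydor is earned (Rule 9).
With Galzel, Corumb, and Brydor, Raxgal is earned (Rule 10).
With Brydor and Raxgal, Pyrren is earned (Rule 1).
With Corumb and Pyrren, Wexzor is earned (Rule 6).
With Wexzor and Galzel, Xelnal is earned (Rule 5).
With Raxgal and Xelnal, Talorn is earned (Rule 4).

Yes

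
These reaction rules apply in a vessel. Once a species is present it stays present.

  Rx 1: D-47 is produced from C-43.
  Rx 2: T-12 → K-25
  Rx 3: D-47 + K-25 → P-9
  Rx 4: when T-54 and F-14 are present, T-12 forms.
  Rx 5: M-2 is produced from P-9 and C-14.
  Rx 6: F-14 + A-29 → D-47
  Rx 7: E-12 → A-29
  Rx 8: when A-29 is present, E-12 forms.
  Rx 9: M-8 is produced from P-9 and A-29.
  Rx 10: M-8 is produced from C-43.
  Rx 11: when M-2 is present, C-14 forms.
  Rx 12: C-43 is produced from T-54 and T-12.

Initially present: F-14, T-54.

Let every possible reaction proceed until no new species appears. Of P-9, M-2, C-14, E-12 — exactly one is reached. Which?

P-9

T-54 and F-14 present → T-12 forms (Rx 4).
T-12 present → K-25 forms (Rx 2).
T-54 and T-12 present → C-43 forms (Rx 12).
C-43 present → D-47 forms (Rx 1).
D-47 and K-25 present → P-9 forms (Rx 3).
M-2 would need P-9 and C-14 (Rx 5), but C-14 never forms. C-14 would need M-2 (Rx 11), but M-2 never forms. E-12 would need A-29 (Rx 8), but A-29 never forms.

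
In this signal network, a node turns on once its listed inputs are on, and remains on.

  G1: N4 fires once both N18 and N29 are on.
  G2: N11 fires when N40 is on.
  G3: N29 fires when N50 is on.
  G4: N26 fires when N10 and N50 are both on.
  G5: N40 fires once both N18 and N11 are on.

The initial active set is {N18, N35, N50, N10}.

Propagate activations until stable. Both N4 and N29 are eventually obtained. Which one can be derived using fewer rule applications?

N29: N50 is on, so N29 fires (G3). [1 rule application]
N4: G3: N50 on → N29 on. G1: N18 and N29 on → N4 on. [2 rule applications]
N29 needs fewer.

N29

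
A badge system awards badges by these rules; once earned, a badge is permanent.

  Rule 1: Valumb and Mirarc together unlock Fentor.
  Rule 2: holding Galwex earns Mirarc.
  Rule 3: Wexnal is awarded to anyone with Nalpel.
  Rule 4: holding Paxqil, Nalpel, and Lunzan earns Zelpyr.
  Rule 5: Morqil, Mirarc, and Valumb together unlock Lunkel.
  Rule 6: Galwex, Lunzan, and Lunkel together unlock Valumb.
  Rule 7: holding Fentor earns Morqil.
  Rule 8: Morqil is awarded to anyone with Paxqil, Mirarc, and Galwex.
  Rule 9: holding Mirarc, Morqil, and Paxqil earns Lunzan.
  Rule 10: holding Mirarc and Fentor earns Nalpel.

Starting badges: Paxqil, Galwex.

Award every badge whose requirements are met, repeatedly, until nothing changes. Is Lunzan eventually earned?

Yes

With Galwex, Mirarc is earned (Rule 2).
With Paxqil, Mirarc, and Galwex, Morqil is earned (Rule 8).
With Mirarc, Morqil, and Paxqil, Lunzan is earned (Rule 9).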